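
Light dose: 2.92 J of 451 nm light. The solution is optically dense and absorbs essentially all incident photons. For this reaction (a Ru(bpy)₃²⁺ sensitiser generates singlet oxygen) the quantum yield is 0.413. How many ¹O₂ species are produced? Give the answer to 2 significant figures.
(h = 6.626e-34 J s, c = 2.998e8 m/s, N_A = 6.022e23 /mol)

Photon energy at 451 nm: hc/λ = (6.626e-34)(2.998e8)/(451e-9) = 4.405e-19 J.
Photons incident: 2.92 / 4.405e-19 = 6.629e18, i.e. 6.629e18/6.022e23 = 1.101e-5 mol.
Product: Φ × n_abs = 0.413 × 1.101e-5 = 4.547e-6 mol.
As a count: 4.547e-6 × 6.022e23 = 2.7e18.

2.7e18 species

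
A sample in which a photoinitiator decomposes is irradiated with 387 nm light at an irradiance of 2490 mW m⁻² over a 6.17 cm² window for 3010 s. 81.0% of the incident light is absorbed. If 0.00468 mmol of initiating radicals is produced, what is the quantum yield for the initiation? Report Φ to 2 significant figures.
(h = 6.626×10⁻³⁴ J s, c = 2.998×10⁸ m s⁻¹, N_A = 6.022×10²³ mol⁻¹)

Φ = 0.39

Product: 0.00468 mmol = 4.68×10⁻⁶ mol.
Photon energy at 387 nm: hc/λ = (6.626×10⁻³⁴)(2.998×10⁸)/(387×10⁻⁹) = 5.133×10⁻¹⁹ J.
Energy delivered: (2490 mW m⁻²)(6.17×10⁻⁴ m²)(3010 s) = 4.624 J.
Photons incident: 4.624 / 5.133×10⁻¹⁹ = 9.008×10¹⁸, i.e. 9.008×10¹⁸/6.022×10²³ = 1.496×10⁻⁵ mol.
Photons absorbed: 0.810 × 1.496×10⁻⁵ = 1.212×10⁻⁵ mol.
Φ = 4.68×10⁻⁶ mol / 1.212×10⁻⁵ mol photons = 0.39.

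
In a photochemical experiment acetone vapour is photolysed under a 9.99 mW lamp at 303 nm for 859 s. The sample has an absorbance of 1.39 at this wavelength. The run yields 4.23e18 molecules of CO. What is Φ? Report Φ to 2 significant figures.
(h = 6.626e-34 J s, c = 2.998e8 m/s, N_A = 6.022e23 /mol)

Φ = 0.34

Product: 4.23e18 / 6.022e23 = 7.024e-6 mol.
Photon energy at 303 nm: hc/λ = (6.626e-34)(2.998e8)/(303e-9) = 6.556e-19 J.
Energy delivered: (9.99 mW)(859 s) = 8.581 J.
Photons incident: 8.581 / 6.556e-19 = 1.309e19, i.e. 1.309e19/6.022e23 = 2.174e-5 mol.
Fraction absorbed: 1 − 10^(−1.39) = 0.9593.
Photons absorbed: 0.9593 × 2.174e-5 = 2.086e-5 mol.
Φ = 7.024e-6 mol / 2.086e-5 mol photons = 0.34.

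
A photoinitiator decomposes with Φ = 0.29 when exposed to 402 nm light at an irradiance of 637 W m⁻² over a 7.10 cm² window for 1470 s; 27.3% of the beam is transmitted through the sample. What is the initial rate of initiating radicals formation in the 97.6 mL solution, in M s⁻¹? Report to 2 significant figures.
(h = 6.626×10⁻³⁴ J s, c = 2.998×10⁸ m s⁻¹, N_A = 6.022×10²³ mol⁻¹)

Photon energy at 402 nm: hc/λ = (6.626×10⁻³⁴)(2.998×10⁸)/(402×10⁻⁹) = 4.941×10⁻¹⁹ J.
Energy delivered: (637 W m⁻²)(7.10×10⁻⁴ m²)(1470 s) = 664.8 J.
Photons incident: 664.8 / 4.941×10⁻¹⁹ = 1.345×10²¹, i.e. 1.345×10²¹/6.022×10²³ = 0.002233 mol.
Fraction absorbed: 1 − 27.3/100 = 0.7270.
Photons absorbed: 0.7270 × 0.002233 = 0.001623 mol.
Product formed: 0.29 × 0.001623 = 4.707×10⁻⁴ mol.
Rate: 4.707×10⁻⁴ mol / (1470 s × 0.0976 L) = 3.3×10⁻⁶ M s⁻¹.

3.3×10⁻⁶ M s⁻¹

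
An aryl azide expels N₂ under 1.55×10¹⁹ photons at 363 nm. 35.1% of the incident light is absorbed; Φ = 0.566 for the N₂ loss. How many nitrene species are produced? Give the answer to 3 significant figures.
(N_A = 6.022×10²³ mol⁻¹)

Moles of photons: 1.55×10¹⁹ / 6.022×10²³ = 2.574×10⁻⁵ mol.
Photons absorbed: 0.351 × 2.574×10⁻⁵ = 9.035×10⁻⁶ mol.
Product: Φ × n_abs = 0.566 × 9.035×10⁻⁶ = 5.114×10⁻⁶ mol.
As a count: 5.114×10⁻⁶ × 6.022×10²³ = 3.08×10¹⁸.

3.08×10¹⁸ species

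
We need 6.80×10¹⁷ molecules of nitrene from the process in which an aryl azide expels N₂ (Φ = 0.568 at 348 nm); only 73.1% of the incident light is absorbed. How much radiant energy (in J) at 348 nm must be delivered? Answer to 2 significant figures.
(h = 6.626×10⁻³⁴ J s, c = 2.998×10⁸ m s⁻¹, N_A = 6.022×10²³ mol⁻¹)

Product: 6.80×10¹⁷ / 6.022×10²³ = 1.129×10⁻⁶ mol.
Photons that must be absorbed: 1.129×10⁻⁶ / 0.568 = 1.988×10⁻⁶ mol.
Incident photons needed: 1.988×10⁻⁶ / 0.731 = 2.720×10⁻⁶ mol.
Photon energy: hc/λ = 5.708×10⁻¹⁹ J; per mole, 3.437×10⁵ J mol⁻¹.
Energy required: 2.720×10⁻⁶ × 3.437×10⁵ = 0.93 J.

0.93 J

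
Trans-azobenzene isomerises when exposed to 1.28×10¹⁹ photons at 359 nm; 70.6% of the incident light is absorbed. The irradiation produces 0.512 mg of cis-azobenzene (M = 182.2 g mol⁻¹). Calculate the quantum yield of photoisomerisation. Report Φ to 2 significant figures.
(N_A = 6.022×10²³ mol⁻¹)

Product: 0.512 mg / 182.2 g mol⁻¹ = 2.810×10⁻⁶ mol.
Moles of photons: 1.28×10¹⁹ / 6.022×10²³ = 2.126×10⁻⁵ mol.
Photons absorbed: 0.706 × 2.126×10⁻⁵ = 1.501×10⁻⁵ mol.
Φ = 2.810×10⁻⁶ mol / 1.501×10⁻⁵ mol photons = 0.19.

Φ = 0.19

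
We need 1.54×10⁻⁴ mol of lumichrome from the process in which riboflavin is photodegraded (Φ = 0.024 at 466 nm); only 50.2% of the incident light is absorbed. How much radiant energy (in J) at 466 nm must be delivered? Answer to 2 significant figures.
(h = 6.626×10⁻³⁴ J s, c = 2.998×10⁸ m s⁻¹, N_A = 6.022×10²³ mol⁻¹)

3300 J

Photons that must be absorbed: 1.54×10⁻⁴ / 0.024 = 0.006417 mol.
Incident photons needed: 0.006417 / 0.502 = 0.01278 mol.
Photon energy: hc/λ = 4.263×10⁻¹⁹ J; per mole, 2.567×10⁵ J mol⁻¹.
Energy required: 0.01278 × 2.567×10⁵ = 3300 J.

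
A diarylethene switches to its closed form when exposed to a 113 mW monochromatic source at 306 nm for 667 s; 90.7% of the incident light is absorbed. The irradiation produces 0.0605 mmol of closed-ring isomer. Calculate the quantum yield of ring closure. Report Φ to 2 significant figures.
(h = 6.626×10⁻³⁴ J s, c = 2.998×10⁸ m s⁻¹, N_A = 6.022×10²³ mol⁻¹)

Product: 0.0605 mmol = 6.05×10⁻⁵ mol.
Photon energy at 306 nm: hc/λ = (6.626×10⁻³⁴)(2.998×10⁸)/(306×10⁻⁹) = 6.492×10⁻¹⁹ J.
Energy delivered: (113 mW)(667 s) = 75.37 J.
Photons incident: 75.37 / 6.492×10⁻¹⁹ = 1.161×10²⁰, i.e. 1.161×10²⁰/6.022×10²³ = 1.928×10⁻⁴ mol.
Photons absorbed: 0.907 × 1.928×10⁻⁴ = 1.749×10⁻⁴ mol.
Φ = 6.05×10⁻⁵ mol / 1.749×10⁻⁴ mol photons = 0.35.

Φ = 0.35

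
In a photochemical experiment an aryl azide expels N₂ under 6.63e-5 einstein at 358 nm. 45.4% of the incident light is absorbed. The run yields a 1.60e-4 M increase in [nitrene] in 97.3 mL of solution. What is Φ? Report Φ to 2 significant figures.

Φ = 0.52

Product: (1.60e-4 M)(0.0973 L) = 1.557e-5 mol.
Photons absorbed: 0.454 × 6.63e-5 = 3.010e-5 mol.
Φ = 1.557e-5 mol / 3.010e-5 mol photons = 0.52.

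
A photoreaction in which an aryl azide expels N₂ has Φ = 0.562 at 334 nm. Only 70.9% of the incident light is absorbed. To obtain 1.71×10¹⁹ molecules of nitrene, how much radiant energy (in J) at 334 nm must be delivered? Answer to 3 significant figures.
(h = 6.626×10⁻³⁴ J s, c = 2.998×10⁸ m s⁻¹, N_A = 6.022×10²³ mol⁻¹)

Product: 1.71×10¹⁹ / 6.022×10²³ = 2.840×10⁻⁵ mol.
Photons that must be absorbed: 2.840×10⁻⁵ / 0.562 = 5.053×10⁻⁵ mol.
Incident photons needed: 5.053×10⁻⁵ / 0.709 = 7.127×10⁻⁵ mol.
Photon energy: hc/λ = 5.948×10⁻¹⁹ J; per mole, 3.582×10⁵ J mol⁻¹.
Energy required: 7.127×10⁻⁵ × 3.582×10⁵ = 25.5 J.

25.5 J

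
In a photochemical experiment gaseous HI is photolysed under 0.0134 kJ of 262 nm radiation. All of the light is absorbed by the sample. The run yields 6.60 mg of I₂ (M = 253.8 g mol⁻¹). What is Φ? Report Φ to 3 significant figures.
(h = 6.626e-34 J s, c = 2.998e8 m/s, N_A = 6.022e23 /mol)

Φ = 0.886

Product: 6.60 mg / 253.8 g mol⁻¹ = 2.600e-5 mol.
Photon energy at 262 nm: hc/λ = (6.626e-34)(2.998e8)/(262e-9) = 7.582e-19 J.
Incident energy: 0.0134 kJ = 13.4 J.
Photons incident: 13.4 / 7.582e-19 = 1.767e19, i.e. 1.767e19/6.022e23 = 2.934e-5 mol.
Φ = 2.600e-5 mol / 2.934e-5 mol photons = 0.886.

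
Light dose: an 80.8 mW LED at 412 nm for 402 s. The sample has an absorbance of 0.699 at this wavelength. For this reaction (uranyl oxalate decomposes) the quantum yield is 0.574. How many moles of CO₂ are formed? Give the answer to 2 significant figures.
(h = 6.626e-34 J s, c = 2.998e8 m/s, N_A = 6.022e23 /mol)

5.1e-5 mol

Photon energy at 412 nm: hc/λ = (6.626e-34)(2.998e8)/(412e-9) = 4.822e-19 J.
Energy delivered: (80.8 mW)(402 s) = 32.48 J.
Photons incident: 32.48 / 4.822e-19 = 6.736e19, i.e. 6.736e19/6.022e23 = 1.119e-4 mol.
Fraction absorbed: 1 − 10^(−0.699) = 0.8000.
Photons absorbed: 0.8000 × 1.119e-4 = 8.952e-5 mol.
Product: Φ × n_abs = 0.574 × 8.952e-5 = 5.138e-5 mol.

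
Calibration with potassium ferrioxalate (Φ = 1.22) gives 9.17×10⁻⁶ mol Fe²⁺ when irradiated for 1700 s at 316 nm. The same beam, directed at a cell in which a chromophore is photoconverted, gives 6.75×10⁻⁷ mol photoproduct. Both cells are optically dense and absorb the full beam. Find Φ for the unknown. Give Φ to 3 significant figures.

Photons absorbed by the actinometer: 9.17×10⁻⁶ / 1.22 = 7.516×10⁻⁶ mol.
Φ(unknown) = 6.75×10⁻⁷ / 7.516×10⁻⁶ = 0.0898.

Φ = 0.0898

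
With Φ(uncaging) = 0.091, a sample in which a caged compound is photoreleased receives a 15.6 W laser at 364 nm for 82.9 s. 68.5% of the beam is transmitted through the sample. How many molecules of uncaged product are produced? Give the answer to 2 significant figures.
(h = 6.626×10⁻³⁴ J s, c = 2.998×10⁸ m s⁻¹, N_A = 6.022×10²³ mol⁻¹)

Photon energy at 364 nm: hc/λ = (6.626×10⁻³⁴)(2.998×10⁸)/(364×10⁻⁹) = 5.457×10⁻¹⁹ J.
Energy delivered: (15.6 W)(82.9 s) = 1293 J.
Photons incident: 1293 / 5.457×10⁻¹⁹ = 2.369×10²¹, i.e. 2.369×10²¹/6.022×10²³ = 0.003934 mol.
Fraction absorbed: 1 − 68.5/100 = 0.3150.
Photons absorbed: 0.3150 × 0.003934 = 0.001239 mol.
Product: Φ × n_abs = 0.091 × 0.001239 = 1.127×10⁻⁴ mol.
As a count: 1.127×10⁻⁴ × 6.022×10²³ = 6.8×10¹⁹.

6.8×10¹⁹ molecules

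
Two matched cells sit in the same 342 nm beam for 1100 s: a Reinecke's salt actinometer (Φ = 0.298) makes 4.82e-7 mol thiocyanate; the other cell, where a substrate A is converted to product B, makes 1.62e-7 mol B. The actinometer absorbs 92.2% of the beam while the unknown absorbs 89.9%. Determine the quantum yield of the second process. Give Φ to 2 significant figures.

Photons absorbed by the actinometer: 4.82e-7 / 0.298 = 1.617e-6 mol.
Incident flux: 1.617e-6 / 0.922 = 1.754e-6 einstein.
Absorbed by unknown: 0.899 × 1.754e-6 = 1.577e-6 mol.
Φ(unknown) = 1.62e-7 / 1.577e-6 = 0.10.

Φ = 0.10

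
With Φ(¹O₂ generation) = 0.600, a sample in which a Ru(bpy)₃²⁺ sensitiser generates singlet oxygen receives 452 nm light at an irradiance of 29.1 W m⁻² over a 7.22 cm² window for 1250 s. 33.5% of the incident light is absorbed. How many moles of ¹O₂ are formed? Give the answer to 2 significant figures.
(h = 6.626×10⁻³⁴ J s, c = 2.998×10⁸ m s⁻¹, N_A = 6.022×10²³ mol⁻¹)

2.0×10⁻⁵ mol

Photon energy at 452 nm: hc/λ = (6.626×10⁻³⁴)(2.998×10⁸)/(452×10⁻⁹) = 4.395×10⁻¹⁹ J.
Energy delivered: (29.1 W m⁻²)(7.22×10⁻⁴ m²)(1250 s) = 26.26 J.
Photons incident: 26.26 / 4.395×10⁻¹⁹ = 5.975×10¹⁹, i.e. 5.975×10¹⁹/6.022×10²³ = 9.922×10⁻⁵ mol.
Photons absorbed: 0.335 × 9.922×10⁻⁵ = 3.324×10⁻⁵ mol.
Product: Φ × n_abs = 0.600 × 3.324×10⁻⁵ = 1.994×10⁻⁵ mol.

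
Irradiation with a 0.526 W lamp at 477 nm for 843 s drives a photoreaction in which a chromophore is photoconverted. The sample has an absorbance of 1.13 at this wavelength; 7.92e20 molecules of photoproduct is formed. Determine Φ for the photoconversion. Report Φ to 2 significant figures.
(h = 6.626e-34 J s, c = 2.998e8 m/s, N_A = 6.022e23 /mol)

Product: 7.92e20 / 6.022e23 = 0.001315 mol.
Photon energy at 477 nm: hc/λ = (6.626e-34)(2.998e8)/(477e-9) = 4.165e-19 J.
Energy delivered: (0.526 W)(843 s) = 443.4 J.
Photons incident: 443.4 / 4.165e-19 = 1.065e21, i.e. 1.065e21/6.022e23 = 0.001769 mol.
Fraction absorbed: 1 − 10^(−1.13) = 0.9259.
Photons absorbed: 0.9259 × 0.001769 = 0.001638 mol.
Φ = 0.001315 mol / 0.001638 mol photons = 0.80.

Φ = 0.80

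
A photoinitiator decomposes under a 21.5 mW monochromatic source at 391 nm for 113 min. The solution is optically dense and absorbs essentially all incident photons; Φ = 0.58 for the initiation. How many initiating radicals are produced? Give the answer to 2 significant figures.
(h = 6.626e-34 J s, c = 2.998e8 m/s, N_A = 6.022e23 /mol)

Photon energy at 391 nm: hc/λ = (6.626e-34)(2.998e8)/(391e-9) = 5.080e-19 J.
Energy delivered: (21.5 mW)(6780 s) = 145.8 J.
Photons incident: 145.8 / 5.080e-19 = 2.870e20, i.e. 2.870e20/6.022e23 = 4.766e-4 mol.
Product: Φ × n_abs = 0.58 × 4.766e-4 = 2.764e-4 mol.
As a count: 2.764e-4 × 6.022e23 = 1.7e20.

1.7e20 initiating radicals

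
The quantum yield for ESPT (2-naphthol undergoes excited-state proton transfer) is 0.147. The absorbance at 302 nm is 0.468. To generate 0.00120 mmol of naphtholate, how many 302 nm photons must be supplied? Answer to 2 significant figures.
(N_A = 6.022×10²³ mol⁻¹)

Product: 0.00120 mmol = 1.20×10⁻⁶ mol.
Photons that must be absorbed: 1.20×10⁻⁶ / 0.147 = 8.163×10⁻⁶ mol.
Fraction absorbed: 1 − 10^(−0.468) = 0.6596.
Incident photons needed: 8.163×10⁻⁶ / 0.6596 = 1.238×10⁻⁵ mol.
Photon count: 1.238×10⁻⁵ × 6.022×10²³ = 7.5×10¹⁸.

7.5×10¹⁸ photons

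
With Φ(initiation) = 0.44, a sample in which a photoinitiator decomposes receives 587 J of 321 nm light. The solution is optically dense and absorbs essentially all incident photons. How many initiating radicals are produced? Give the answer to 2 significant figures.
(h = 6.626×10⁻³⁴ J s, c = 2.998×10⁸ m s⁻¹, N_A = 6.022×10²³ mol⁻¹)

Photon energy at 321 nm: hc/λ = (6.626×10⁻³⁴)(2.998×10⁸)/(321×10⁻⁹) = 6.188×10⁻¹⁹ J.
Photons incident: 587 / 6.188×10⁻¹⁹ = 9.486×10²⁰, i.e. 9.486×10²⁰/6.022×10²³ = 0.001575 mol.
Product: Φ × n_abs = 0.44 × 0.001575 = 6.930×10⁻⁴ mol.
As a count: 6.930×10⁻⁴ × 6.022×10²³ = 4.2×10²⁰.

4.2×10²⁰ initiating radicals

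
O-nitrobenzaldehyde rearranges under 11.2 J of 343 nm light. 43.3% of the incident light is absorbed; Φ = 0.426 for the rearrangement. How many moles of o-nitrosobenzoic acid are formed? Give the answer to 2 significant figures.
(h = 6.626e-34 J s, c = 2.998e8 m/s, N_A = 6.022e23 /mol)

Photon energy at 343 nm: hc/λ = (6.626e-34)(2.998e8)/(343e-9) = 5.791e-19 J.
Photons incident: 11.2 / 5.791e-19 = 1.934e19, i.e. 1.934e19/6.022e23 = 3.212e-5 mol.
Photons absorbed: 0.433 × 3.212e-5 = 1.391e-5 mol.
Product: Φ × n_abs = 0.426 × 1.391e-5 = 5.926e-6 mol.

5.9e-6 mol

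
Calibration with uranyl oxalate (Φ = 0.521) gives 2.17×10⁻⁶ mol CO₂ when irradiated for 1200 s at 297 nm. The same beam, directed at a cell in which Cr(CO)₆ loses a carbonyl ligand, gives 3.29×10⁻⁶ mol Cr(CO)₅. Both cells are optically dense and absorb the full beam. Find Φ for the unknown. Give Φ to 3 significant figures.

Photons absorbed by the actinometer: 2.17×10⁻⁶ / 0.521 = 4.165×10⁻⁶ mol.
Φ(unknown) = 3.29×10⁻⁶ / 4.165×10⁻⁶ = 0.790.

Φ = 0.790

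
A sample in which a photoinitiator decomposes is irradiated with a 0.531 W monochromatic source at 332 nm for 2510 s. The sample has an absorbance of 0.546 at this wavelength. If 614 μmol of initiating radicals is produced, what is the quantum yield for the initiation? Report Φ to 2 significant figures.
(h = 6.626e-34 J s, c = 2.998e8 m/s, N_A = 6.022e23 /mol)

Product: 614 μmol = 6.14e-4 mol.
Photon energy at 332 nm: hc/λ = (6.626e-34)(2.998e8)/(332e-9) = 5.983e-19 J.
Energy delivered: (0.531 W)(2510 s) = 1333 J.
Photons incident: 1333 / 5.983e-19 = 2.228e21, i.e. 2.228e21/6.022e23 = 0.003700 mol.
Fraction absorbed: 1 − 10^(−0.546) = 0.7156.
Photons absorbed: 0.7156 × 0.003700 = 0.002648 mol.
Φ = 6.14e-4 mol / 0.002648 mol photons = 0.23.

Φ = 0.23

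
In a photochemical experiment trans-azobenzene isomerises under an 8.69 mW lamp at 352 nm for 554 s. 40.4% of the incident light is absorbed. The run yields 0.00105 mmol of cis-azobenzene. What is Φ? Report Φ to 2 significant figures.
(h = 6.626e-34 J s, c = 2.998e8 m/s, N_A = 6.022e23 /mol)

Φ = 0.18

Product: 0.00105 mmol = 1.05e-6 mol.
Photon energy at 352 nm: hc/λ = (6.626e-34)(2.998e8)/(352e-9) = 5.643e-19 J.
Energy delivered: (8.69 mW)(554 s) = 4.814 J.
Photons incident: 4.814 / 5.643e-19 = 8.531e18, i.e. 8.531e18/6.022e23 = 1.417e-5 mol.
Photons absorbed: 0.404 × 1.417e-5 = 5.725e-6 mol.
Φ = 1.05e-6 mol / 5.725e-6 mol photons = 0.18.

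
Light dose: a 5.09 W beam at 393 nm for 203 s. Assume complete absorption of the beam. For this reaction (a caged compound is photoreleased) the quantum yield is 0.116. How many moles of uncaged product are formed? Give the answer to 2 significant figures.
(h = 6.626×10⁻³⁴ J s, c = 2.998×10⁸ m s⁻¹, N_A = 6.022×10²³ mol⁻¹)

3.9×10⁻⁴ mol

Photon energy at 393 nm: hc/λ = (6.626×10⁻³⁴)(2.998×10⁸)/(393×10⁻⁹) = 5.055×10⁻¹⁹ J.
Energy delivered: (5.09 W)(203 s) = 1033 J.
Photons incident: 1033 / 5.055×10⁻¹⁹ = 2.044×10²¹, i.e. 2.044×10²¹/6.022×10²³ = 0.003394 mol.
Product: Φ × n_abs = 0.116 × 0.003394 = 3.937×10⁻⁴ mol.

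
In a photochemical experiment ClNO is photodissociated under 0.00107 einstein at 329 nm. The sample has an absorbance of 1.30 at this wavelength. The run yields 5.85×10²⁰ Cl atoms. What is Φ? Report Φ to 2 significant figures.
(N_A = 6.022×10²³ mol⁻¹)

Φ = 0.96

Product: 5.85×10²⁰ / 6.022×10²³ = 9.714×10⁻⁴ mol.
Fraction absorbed: 1 − 10^(−1.30) = 0.9499.
Photons absorbed: 0.9499 × 0.00107 = 0.001016 mol.
Φ = 9.714×10⁻⁴ mol / 0.001016 mol photons = 0.96.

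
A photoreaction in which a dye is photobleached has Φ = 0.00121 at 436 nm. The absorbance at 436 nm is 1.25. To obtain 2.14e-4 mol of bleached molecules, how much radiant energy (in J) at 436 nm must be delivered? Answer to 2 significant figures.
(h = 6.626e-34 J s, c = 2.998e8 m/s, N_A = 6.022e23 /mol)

Photons that must be absorbed: 2.14e-4 / 0.00121 = 0.1769 mol.
Fraction absorbed: 1 − 10^(−1.25) = 0.9438.
Incident photons needed: 0.1769 / 0.9438 = 0.1874 mol.
Photon energy: hc/λ = 4.556e-19 J; per mole, 2.744e5 J mol⁻¹.
Energy required: 0.1874 × 2.744e5 = 5.1e4 J.

5.1e4 J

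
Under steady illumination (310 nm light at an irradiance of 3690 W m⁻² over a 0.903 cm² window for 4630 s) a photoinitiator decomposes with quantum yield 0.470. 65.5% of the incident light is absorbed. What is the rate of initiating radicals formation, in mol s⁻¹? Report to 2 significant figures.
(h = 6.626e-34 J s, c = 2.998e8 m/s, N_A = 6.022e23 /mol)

2.7e-7 mol s⁻¹

Photon energy at 310 nm: hc/λ = (6.626e-34)(2.998e8)/(310e-9) = 6.408e-19 J.
Energy delivered: (3690 W m⁻²)(0.903e-4 m²)(4630 s) = 1543 J.
Photons incident: 1543 / 6.408e-19 = 2.408e21, i.e. 2.408e21/6.022e23 = 0.003999 mol.
Photons absorbed: 0.655 × 0.003999 = 0.002619 mol.
Product formed: 0.470 × 0.002619 = 0.001231 mol.
Rate: 0.001231 / 4630 s = 2.7e-7 mol s⁻¹.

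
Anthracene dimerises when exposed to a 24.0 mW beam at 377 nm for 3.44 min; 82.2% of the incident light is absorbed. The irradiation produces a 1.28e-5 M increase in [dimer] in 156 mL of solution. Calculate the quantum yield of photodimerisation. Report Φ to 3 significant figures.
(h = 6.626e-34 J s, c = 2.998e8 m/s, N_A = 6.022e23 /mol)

Product: (1.28e-5 M)(0.156 L) = 1.997e-6 mol.
Photon energy at 377 nm: hc/λ = (6.626e-34)(2.998e8)/(377e-9) = 5.269e-19 J.
Energy delivered: (24.0 mW)(206.4 s) = 4.954 J.
Photons incident: 4.954 / 5.269e-19 = 9.402e18, i.e. 9.402e18/6.022e23 = 1.561e-5 mol.
Photons absorbed: 0.822 × 1.561e-5 = 1.283e-5 mol.
Φ = 1.997e-6 mol / 1.283e-5 mol photons = 0.156.

Φ = 0.156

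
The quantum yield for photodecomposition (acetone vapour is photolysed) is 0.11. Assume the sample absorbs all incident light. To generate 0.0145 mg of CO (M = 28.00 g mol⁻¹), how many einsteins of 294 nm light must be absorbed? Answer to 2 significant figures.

4.7×10⁻⁶ einstein

Product: 0.0145 mg / 28.00 g mol⁻¹ = 5.179×10⁻⁷ mol.
Photons that must be absorbed: 5.179×10⁻⁷ / 0.11 = 4.708×10⁻⁶ mol.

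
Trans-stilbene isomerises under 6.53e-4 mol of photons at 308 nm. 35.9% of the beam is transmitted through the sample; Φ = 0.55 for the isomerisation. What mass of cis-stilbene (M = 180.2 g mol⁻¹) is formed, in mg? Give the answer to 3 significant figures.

41.5 mg

Fraction absorbed: 1 − 35.9/100 = 0.6410.
Photons absorbed: 0.6410 × 6.53e-4 = 4.186e-4 mol.
Product: Φ × n_abs = 0.55 × 4.186e-4 = 2.302e-4 mol.
Mass: 2.302e-4 × 180.2 = 0.04148 g = 41.5 mg.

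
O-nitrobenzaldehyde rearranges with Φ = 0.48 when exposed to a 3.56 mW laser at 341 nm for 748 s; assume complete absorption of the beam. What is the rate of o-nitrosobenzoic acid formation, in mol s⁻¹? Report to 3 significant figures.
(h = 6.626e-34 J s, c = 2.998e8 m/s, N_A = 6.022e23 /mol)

4.87e-9 mol s⁻¹

Photon energy at 341 nm: hc/λ = (6.626e-34)(2.998e8)/(341e-9) = 5.825e-19 J.
Energy delivered: (3.56 mW)(748 s) = 2.663 J.
Photons incident: 2.663 / 5.825e-19 = 4.572e18, i.e. 4.572e18/6.022e23 = 7.592e-6 mol.
Product formed: 0.48 × 7.592e-6 = 3.644e-6 mol.
Rate: 3.644e-6 / 748 s = 4.87e-9 mol s⁻¹.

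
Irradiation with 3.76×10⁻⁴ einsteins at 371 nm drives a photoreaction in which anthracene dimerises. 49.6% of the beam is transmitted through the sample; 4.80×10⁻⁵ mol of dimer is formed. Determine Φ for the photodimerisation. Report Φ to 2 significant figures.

Φ = 0.25

Fraction absorbed: 1 − 49.6/100 = 0.5040.
Photons absorbed: 0.5040 × 3.76×10⁻⁴ = 1.895×10⁻⁴ mol.
Φ = 4.80×10⁻⁵ mol / 1.895×10⁻⁴ mol photons = 0.25.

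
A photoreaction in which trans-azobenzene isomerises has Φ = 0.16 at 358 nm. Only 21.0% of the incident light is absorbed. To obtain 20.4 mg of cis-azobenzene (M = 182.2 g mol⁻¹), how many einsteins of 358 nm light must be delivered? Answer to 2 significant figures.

0.0033 einstein

Product: 20.4 mg / 182.2 g mol⁻¹ = 1.120×10⁻⁴ mol.
Photons that must be absorbed: 1.120×10⁻⁴ / 0.16 = 7.000×10⁻⁴ mol.
Incident photons needed: 7.000×10⁻⁴ / 0.210 = 0.003333 mol.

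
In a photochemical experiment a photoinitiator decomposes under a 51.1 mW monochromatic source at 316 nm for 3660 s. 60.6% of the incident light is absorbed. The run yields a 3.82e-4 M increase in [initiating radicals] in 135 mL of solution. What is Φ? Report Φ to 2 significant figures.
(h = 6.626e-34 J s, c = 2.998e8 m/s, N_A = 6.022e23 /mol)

Product: (3.82e-4 M)(0.135 L) = 5.157e-5 mol.
Photon energy at 316 nm: hc/λ = (6.626e-34)(2.998e8)/(316e-9) = 6.286e-19 J.
Energy delivered: (51.1 mW)(3660 s) = 187.0 J.
Photons incident: 187.0 / 6.286e-19 = 2.975e20, i.e. 2.975e20/6.022e23 = 4.940e-4 mol.
Photons absorbed: 0.606 × 4.940e-4 = 2.994e-4 mol.
Φ = 5.157e-5 mol / 2.994e-4 mol photons = 0.17.

Φ = 0.17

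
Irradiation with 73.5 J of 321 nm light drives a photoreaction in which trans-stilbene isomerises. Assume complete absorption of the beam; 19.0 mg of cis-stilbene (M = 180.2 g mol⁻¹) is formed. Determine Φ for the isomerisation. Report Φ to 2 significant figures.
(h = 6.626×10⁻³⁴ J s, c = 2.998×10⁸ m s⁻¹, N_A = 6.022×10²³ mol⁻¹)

Product: 19.0 mg / 180.2 g mol⁻¹ = 1.054×10⁻⁴ mol.
Photon energy at 321 nm: hc/λ = (6.626×10⁻³⁴)(2.998×10⁸)/(321×10⁻⁹) = 6.188×10⁻¹⁹ J.
Photons incident: 73.5 / 6.188×10⁻¹⁹ = 1.188×10²⁰, i.e. 1.188×10²⁰/6.022×10²³ = 1.973×10⁻⁴ mol.
Φ = 1.054×10⁻⁴ mol / 1.973×10⁻⁴ mol photons = 0.53.

Φ = 0.53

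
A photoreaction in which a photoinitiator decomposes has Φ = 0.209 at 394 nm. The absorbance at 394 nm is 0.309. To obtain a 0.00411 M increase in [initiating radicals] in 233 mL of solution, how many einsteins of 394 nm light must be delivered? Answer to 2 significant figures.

Product: (0.00411 M)(0.233 L) = 9.576×10⁻⁴ mol.
Photons that must be absorbed: 9.576×10⁻⁴ / 0.209 = 0.004582 mol.
Fraction absorbed: 1 − 10^(−0.309) = 0.5091.
Incident photons needed: 0.004582 / 0.5091 = 0.009000 mol.

0.0090 einstein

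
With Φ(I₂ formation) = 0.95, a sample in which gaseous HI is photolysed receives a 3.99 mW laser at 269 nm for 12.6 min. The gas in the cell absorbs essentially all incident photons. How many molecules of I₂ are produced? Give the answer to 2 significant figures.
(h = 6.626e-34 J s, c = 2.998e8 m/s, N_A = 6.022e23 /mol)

Photon energy at 269 nm: hc/λ = (6.626e-34)(2.998e8)/(269e-9) = 7.385e-19 J.
Energy delivered: (3.99 mW)(756 s) = 3.016 J.
Photons incident: 3.016 / 7.385e-19 = 4.084e18, i.e. 4.084e18/6.022e23 = 6.782e-6 mol.
Product: Φ × n_abs = 0.95 × 6.782e-6 = 6.443e-6 mol.
As a count: 6.443e-6 × 6.022e23 = 3.9e18.

3.9e18 molecules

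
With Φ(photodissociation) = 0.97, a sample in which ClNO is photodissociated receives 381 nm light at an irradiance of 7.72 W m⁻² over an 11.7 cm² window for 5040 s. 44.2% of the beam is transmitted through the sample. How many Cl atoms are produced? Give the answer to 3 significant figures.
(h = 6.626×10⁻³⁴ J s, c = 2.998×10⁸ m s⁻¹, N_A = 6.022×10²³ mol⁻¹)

4.73×10¹⁹ atoms

Photon energy at 381 nm: hc/λ = (6.626×10⁻³⁴)(2.998×10⁸)/(381×10⁻⁹) = 5.214×10⁻¹⁹ J.
Energy delivered: (7.72 W m⁻²)(11.7×10⁻⁴ m²)(5040 s) = 45.52 J.
Photons incident: 45.52 / 5.214×10⁻¹⁹ = 8.730×10¹⁹, i.e. 8.730×10¹⁹/6.022×10²³ = 1.450×10⁻⁴ mol.
Fraction absorbed: 1 − 44.2/100 = 0.5580.
Photons absorbed: 0.5580 × 1.450×10⁻⁴ = 8.091×10⁻⁵ mol.
Product: Φ × n_abs = 0.97 × 8.091×10⁻⁵ = 7.848×10⁻⁵ mol.
As a count: 7.848×10⁻⁵ × 6.022×10²³ = 4.73×10¹⁹.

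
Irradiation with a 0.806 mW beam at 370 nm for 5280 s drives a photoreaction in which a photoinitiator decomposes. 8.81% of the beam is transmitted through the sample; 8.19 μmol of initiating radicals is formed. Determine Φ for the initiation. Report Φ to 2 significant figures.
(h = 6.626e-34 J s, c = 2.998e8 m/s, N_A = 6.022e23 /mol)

Product: 8.19 μmol = 8.19e-6 mol.
Photon energy at 370 nm: hc/λ = (6.626e-34)(2.998e8)/(370e-9) = 5.369e-19 J.
Energy delivered: (0.806 mW)(5280 s) = 4.256 J.
Photons incident: 4.256 / 5.369e-19 = 7.927e18, i.e. 7.927e18/6.022e23 = 1.316e-5 mol.
Fraction absorbed: 1 − 8.81/100 = 0.9119.
Photons absorbed: 0.9119 × 1.316e-5 = 1.200e-5 mol.
Φ = 8.19e-6 mol / 1.200e-5 mol photons = 0.68.

Φ = 0.68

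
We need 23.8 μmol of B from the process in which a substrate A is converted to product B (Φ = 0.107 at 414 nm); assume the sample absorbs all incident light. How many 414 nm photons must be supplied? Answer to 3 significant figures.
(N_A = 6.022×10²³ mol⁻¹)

1.34×10²⁰ photons

Product: 23.8 μmol = 2.38×10⁻⁵ mol.
Photons that must be absorbed: 2.38×10⁻⁵ / 0.107 = 2.224×10⁻⁴ mol.
Photon count: 2.224×10⁻⁴ × 6.022×10²³ = 1.34×10²⁰.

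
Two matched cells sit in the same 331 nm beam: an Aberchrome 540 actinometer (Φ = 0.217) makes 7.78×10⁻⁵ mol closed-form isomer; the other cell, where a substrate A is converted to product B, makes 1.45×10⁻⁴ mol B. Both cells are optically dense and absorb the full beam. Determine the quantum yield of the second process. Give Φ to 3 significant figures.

Photons absorbed by the actinometer: 7.78×10⁻⁵ / 0.217 = 3.585×10⁻⁴ mol.
Φ(unknown) = 1.45×10⁻⁴ / 3.585×10⁻⁴ = 0.404.

Φ = 0.404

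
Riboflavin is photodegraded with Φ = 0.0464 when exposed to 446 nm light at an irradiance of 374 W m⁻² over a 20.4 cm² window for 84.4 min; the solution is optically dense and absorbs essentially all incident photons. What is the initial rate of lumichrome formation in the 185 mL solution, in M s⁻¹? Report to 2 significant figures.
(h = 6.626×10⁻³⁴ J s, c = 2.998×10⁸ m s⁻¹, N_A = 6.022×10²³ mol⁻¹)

7.1×10⁻⁷ M s⁻¹

Photon energy at 446 nm: hc/λ = (6.626×10⁻³⁴)(2.998×10⁸)/(446×10⁻⁹) = 4.454×10⁻¹⁹ J.
Energy delivered: (374 W m⁻²)(20.4×10⁻⁴ m²)(5064 s) = 3864 J.
Photons incident: 3864 / 4.454×10⁻¹⁹ = 8.675×10²¹, i.e. 8.675×10²¹/6.022×10²³ = 0.01441 mol.
Product formed: 0.0464 × 0.01441 = 6.686×10⁻⁴ mol.
Rate: 6.686×10⁻⁴ mol / (5064 s × 0.185 L) = 7.1×10⁻⁷ M s⁻¹.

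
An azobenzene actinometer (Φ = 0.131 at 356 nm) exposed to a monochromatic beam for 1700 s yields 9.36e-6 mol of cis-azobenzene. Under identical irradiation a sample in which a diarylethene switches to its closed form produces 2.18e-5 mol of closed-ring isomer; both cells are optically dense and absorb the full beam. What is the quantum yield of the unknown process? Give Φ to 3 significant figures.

Φ = 0.305

Photons absorbed by the actinometer: 9.36e-6 / 0.131 = 7.145e-5 mol.
Φ(unknown) = 2.18e-5 / 7.145e-5 = 0.305.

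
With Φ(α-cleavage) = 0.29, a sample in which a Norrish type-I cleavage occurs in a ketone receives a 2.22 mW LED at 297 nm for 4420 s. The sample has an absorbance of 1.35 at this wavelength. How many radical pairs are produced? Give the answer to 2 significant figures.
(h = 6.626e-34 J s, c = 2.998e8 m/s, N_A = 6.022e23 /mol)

4.1e18 radical pairs

Photon energy at 297 nm: hc/λ = (6.626e-34)(2.998e8)/(297e-9) = 6.688e-19 J.
Energy delivered: (2.22 mW)(4420 s) = 9.812 J.
Photons incident: 9.812 / 6.688e-19 = 1.467e19, i.e. 1.467e19/6.022e23 = 2.436e-5 mol.
Fraction absorbed: 1 − 10^(−1.35) = 0.9553.
Photons absorbed: 0.9553 × 2.436e-5 = 2.327e-5 mol.
Product: Φ × n_abs = 0.29 × 2.327e-5 = 6.748e-6 mol.
As a count: 6.748e-6 × 6.022e23 = 4.1e18.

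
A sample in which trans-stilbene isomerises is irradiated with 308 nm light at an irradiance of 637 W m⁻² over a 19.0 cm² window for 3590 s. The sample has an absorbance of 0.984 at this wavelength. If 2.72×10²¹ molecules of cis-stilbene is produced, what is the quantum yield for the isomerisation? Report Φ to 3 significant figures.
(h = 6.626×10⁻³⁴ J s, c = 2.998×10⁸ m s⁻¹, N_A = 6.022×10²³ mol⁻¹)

Product: 2.72×10²¹ / 6.022×10²³ = 0.004517 mol.
Photon energy at 308 nm: hc/λ = (6.626×10⁻³⁴)(2.998×10⁸)/(308×10⁻⁹) = 6.450×10⁻¹⁹ J.
Energy delivered: (637 W m⁻²)(19.0×10⁻⁴ m²)(3590 s) = 4345 J.
Photons incident: 4345 / 6.450×10⁻¹⁹ = 6.736×10²¹, i.e. 6.736×10²¹/6.022×10²³ = 0.01119 mol.
Fraction absorbed: 1 − 10^(−0.984) = 0.8962.
Photons absorbed: 0.8962 × 0.01119 = 0.01003 mol.
Φ = 0.004517 mol / 0.01003 mol photons = 0.450.

Φ = 0.450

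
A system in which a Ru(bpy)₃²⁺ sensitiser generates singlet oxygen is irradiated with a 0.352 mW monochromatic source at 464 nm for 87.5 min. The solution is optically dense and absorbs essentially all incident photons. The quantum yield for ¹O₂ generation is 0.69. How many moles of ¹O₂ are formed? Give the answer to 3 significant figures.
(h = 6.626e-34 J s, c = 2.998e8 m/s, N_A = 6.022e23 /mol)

4.95e-6 mol

Photon energy at 464 nm: hc/λ = (6.626e-34)(2.998e8)/(464e-9) = 4.281e-19 J.
Energy delivered: (0.352 mW)(5250 s) = 1.848 J.
Photons incident: 1.848 / 4.281e-19 = 4.317e18, i.e. 4.317e18/6.022e23 = 7.169e-6 mol.
Product: Φ × n_abs = 0.69 × 7.169e-6 = 4.947e-6 mol.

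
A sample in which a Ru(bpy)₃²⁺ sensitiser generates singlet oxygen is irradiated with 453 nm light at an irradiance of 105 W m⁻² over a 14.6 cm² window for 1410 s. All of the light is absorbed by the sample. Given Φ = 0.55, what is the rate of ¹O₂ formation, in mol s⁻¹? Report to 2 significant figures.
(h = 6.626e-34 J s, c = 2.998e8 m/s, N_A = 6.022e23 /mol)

3.2e-7 mol s⁻¹

Photon energy at 453 nm: hc/λ = (6.626e-34)(2.998e8)/(453e-9) = 4.385e-19 J.
Energy delivered: (105 W m⁻²)(14.6e-4 m²)(1410 s) = 216.2 J.
Photons incident: 216.2 / 4.385e-19 = 4.930e20, i.e. 4.930e20/6.022e23 = 8.187e-4 mol.
Product formed: 0.55 × 8.187e-4 = 4.503e-4 mol.
Rate: 4.503e-4 / 1410 s = 3.2e-7 mol s⁻¹.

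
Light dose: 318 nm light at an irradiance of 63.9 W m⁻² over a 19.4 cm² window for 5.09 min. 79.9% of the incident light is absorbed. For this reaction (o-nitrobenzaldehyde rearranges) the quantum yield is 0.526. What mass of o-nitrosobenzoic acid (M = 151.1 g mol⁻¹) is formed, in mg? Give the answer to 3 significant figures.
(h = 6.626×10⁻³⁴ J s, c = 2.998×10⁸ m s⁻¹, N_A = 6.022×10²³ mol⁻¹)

Photon energy at 318 nm: hc/λ = (6.626×10⁻³⁴)(2.998×10⁸)/(318×10⁻⁹) = 6.247×10⁻¹⁹ J.
Energy delivered: (63.9 W m⁻²)(19.4×10⁻⁴ m²)(305.4 s) = 37.86 J.
Photons incident: 37.86 / 6.247×10⁻¹⁹ = 6.061×10¹⁹, i.e. 6.061×10¹⁹/6.022×10²³ = 1.006×10⁻⁴ mol.
Photons absorbed: 0.799 × 1.006×10⁻⁴ = 8.038×10⁻⁵ mol.
Product: Φ × n_abs = 0.526 × 8.038×10⁻⁵ = 4.228×10⁻⁵ mol.
Mass: 4.228×10⁻⁵ × 151.1 = 0.006389 g = 6.39 mg.

6.39 mg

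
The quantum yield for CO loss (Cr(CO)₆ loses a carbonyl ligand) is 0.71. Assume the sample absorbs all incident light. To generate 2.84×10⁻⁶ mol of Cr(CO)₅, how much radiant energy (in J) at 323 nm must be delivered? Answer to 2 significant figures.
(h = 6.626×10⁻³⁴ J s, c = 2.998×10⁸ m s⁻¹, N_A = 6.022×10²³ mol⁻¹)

1.5 J

Photons that must be absorbed: 2.84×10⁻⁶ / 0.71 = 4.000×10⁻⁶ mol.
Photon energy: hc/λ = 6.150×10⁻¹⁹ J; per mole, 3.704×10⁵ J mol⁻¹.
Energy required: 4.000×10⁻⁶ × 3.704×10⁵ = 1.5 J.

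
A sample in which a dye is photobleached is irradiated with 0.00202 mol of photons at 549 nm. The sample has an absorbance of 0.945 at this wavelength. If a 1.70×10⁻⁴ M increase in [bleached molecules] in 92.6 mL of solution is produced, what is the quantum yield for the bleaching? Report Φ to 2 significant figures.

Product: (1.70×10⁻⁴ M)(0.0926 L) = 1.574×10⁻⁵ mol.
Fraction absorbed: 1 − 10^(−0.945) = 0.8865.
Photons absorbed: 0.8865 × 0.00202 = 0.001791 mol.
Φ = 1.574×10⁻⁵ mol / 0.001791 mol photons = 0.0088.

Φ = 0.0088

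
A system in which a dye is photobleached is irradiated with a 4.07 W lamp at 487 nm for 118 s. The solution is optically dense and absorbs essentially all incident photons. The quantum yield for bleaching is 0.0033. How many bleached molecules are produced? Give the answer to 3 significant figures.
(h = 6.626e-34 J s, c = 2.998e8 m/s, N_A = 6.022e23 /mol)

3.89e18 bleached molecules

Photon energy at 487 nm: hc/λ = (6.626e-34)(2.998e8)/(487e-9) = 4.079e-19 J.
Energy delivered: (4.07 W)(118 s) = 480.3 J.
Photons incident: 480.3 / 4.079e-19 = 1.177e21, i.e. 1.177e21/6.022e23 = 0.001955 mol.
Product: Φ × n_abs = 0.0033 × 0.001955 = 6.452e-6 mol.
As a count: 6.452e-6 × 6.022e23 = 3.89e18.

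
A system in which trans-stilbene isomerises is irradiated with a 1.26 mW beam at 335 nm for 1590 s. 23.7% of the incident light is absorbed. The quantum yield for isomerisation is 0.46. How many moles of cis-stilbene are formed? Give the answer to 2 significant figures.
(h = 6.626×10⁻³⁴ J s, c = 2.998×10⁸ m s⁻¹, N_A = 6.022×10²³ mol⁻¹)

Photon energy at 335 nm: hc/λ = (6.626×10⁻³⁴)(2.998×10⁸)/(335×10⁻⁹) = 5.930×10⁻¹⁹ J.
Energy delivered: (1.26 mW)(1590 s) = 2.003 J.
Photons incident: 2.003 / 5.930×10⁻¹⁹ = 3.378×10¹⁸, i.e. 3.378×10¹⁸/6.022×10²³ = 5.609×10⁻⁶ mol.
Photons absorbed: 0.237 × 5.609×10⁻⁶ = 1.329×10⁻⁶ mol.
Product: Φ × n_abs = 0.46 × 1.329×10⁻⁶ = 6.113×10⁻⁷ mol.

6.1×10⁻⁷ mol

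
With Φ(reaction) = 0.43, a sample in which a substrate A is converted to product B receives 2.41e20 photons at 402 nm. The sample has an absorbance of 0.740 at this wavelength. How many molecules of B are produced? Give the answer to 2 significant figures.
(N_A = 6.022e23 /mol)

Moles of photons: 2.41e20 / 6.022e23 = 4.002e-4 mol.
Fraction absorbed: 1 − 10^(−0.740) = 0.8180.
Photons absorbed: 0.8180 × 4.002e-4 = 3.274e-4 mol.
Product: Φ × n_abs = 0.43 × 3.274e-4 = 1.408e-4 mol.
As a count: 1.408e-4 × 6.022e23 = 8.5e19.

8.5e19 molecules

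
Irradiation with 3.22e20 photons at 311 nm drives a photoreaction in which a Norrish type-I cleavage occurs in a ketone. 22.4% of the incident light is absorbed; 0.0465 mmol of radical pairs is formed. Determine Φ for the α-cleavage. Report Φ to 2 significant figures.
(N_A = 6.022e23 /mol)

Product: 0.0465 mmol = 4.65e-5 mol.
Moles of photons: 3.22e20 / 6.022e23 = 5.347e-4 mol.
Photons absorbed: 0.224 × 5.347e-4 = 1.198e-4 mol.
Φ = 4.65e-5 mol / 1.198e-4 mol photons = 0.39.

Φ = 0.39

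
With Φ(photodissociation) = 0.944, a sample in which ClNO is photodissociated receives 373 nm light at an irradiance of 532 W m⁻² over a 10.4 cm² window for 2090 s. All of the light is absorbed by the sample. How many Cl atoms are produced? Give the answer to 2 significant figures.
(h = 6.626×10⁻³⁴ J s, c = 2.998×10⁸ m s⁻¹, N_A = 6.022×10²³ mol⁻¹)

2.0×10²¹ atoms

Photon energy at 373 nm: hc/λ = (6.626×10⁻³⁴)(2.998×10⁸)/(373×10⁻⁹) = 5.326×10⁻¹⁹ J.
Energy delivered: (532 W m⁻²)(10.4×10⁻⁴ m²)(2090 s) = 1156 J.
Photons incident: 1156 / 5.326×10⁻¹⁹ = 2.170×10²¹, i.e. 2.170×10²¹/6.022×10²³ = 0.003603 mol.
Product: Φ × n_abs = 0.944 × 0.003603 = 0.003401 mol.
As a count: 0.003401 × 6.022×10²³ = 2.0×10²¹.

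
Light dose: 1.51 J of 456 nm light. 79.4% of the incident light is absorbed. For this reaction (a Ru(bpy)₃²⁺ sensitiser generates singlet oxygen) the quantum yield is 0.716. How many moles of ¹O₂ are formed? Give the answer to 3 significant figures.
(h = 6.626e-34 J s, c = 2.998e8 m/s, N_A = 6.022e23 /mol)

3.27e-6 mol

Photon energy at 456 nm: hc/λ = (6.626e-34)(2.998e8)/(456e-9) = 4.356e-19 J.
Photons incident: 1.51 / 4.356e-19 = 3.466e18, i.e. 3.466e18/6.022e23 = 5.756e-6 mol.
Photons absorbed: 0.794 × 5.756e-6 = 4.570e-6 mol.
Product: Φ × n_abs = 0.716 × 4.570e-6 = 3.272e-6 mol.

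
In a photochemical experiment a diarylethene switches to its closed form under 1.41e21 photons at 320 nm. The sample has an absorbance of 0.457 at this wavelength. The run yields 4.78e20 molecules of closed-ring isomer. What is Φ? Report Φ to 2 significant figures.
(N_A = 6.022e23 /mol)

Product: 4.78e20 / 6.022e23 = 7.938e-4 mol.
Moles of photons: 1.41e21 / 6.022e23 = 0.002341 mol.
Fraction absorbed: 1 − 10^(−0.457) = 0.6509.
Photons absorbed: 0.6509 × 0.002341 = 0.001524 mol.
Φ = 7.938e-4 mol / 0.001524 mol photons = 0.52.

Φ = 0.52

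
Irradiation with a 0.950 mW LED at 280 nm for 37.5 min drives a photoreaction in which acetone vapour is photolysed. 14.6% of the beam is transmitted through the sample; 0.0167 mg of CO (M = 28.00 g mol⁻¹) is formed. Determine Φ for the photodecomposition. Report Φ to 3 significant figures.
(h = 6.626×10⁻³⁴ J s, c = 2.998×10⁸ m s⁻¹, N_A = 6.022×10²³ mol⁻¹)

Φ = 0.140

Product: 0.0167 mg / 28.00 g mol⁻¹ = 5.964×10⁻⁷ mol.
Photon energy at 280 nm: hc/λ = (6.626×10⁻³⁴)(2.998×10⁸)/(280×10⁻⁹) = 7.095×10⁻¹⁹ J.
Energy delivered: (0.950 mW)(2250 s) = 2.138 J.
Photons incident: 2.138 / 7.095×10⁻¹⁹ = 3.013×10¹⁸, i.e. 3.013×10¹⁸/6.022×10²³ = 5.003×10⁻⁶ mol.
Fraction absorbed: 1 − 14.6/100 = 0.8540.
Photons absorbed: 0.8540 × 5.003×10⁻⁶ = 4.273×10⁻⁶ mol.
Φ = 5.964×10⁻⁷ mol / 4.273×10⁻⁶ mol photons = 0.140.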